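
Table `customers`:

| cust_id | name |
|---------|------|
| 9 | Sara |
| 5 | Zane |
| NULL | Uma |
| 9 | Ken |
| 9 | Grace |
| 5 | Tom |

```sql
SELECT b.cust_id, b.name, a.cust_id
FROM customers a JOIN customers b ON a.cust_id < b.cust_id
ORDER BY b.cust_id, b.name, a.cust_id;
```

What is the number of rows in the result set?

6

INNER JOIN keeps only pairs where the ON condition holds.
Matching on a.cust_id < b.cust_id. A NULL in a compared column never satisfies the condition.
- cust_id=9: no matching b row, dropped.
- cust_id=5: 3 matching b row(s), so 3 row(s) emitted.
- cust_id=NULL: no matching b row, dropped.
- cust_id=9: no matching b row, dropped.
- cust_id=9: no matching b row, dropped.
- cust_id=5: 3 matching b row(s), so 3 row(s) emitted.
Total: 6 rows.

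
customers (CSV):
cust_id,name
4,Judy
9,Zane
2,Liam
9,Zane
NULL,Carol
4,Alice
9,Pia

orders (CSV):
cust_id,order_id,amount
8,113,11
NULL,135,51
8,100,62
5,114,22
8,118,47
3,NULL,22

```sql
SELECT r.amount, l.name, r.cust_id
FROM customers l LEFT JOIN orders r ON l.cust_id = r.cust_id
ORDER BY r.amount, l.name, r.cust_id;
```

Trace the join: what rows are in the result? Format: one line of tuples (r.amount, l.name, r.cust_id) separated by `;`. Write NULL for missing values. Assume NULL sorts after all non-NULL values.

(NULL, Alice, NULL); (NULL, Carol, NULL); (NULL, Judy, NULL); (NULL, Liam, NULL); (NULL, Pia, NULL); (NULL, Zane, NULL); (NULL, Zane, NULL)

LEFT JOIN keeps every row from `customers`; unmatched rows get NULL for `orders`'s columns.
Matching on l.cust_id = r.cust_id. A NULL in a compared column never satisfies the condition.
- l row (cust_id=4): no match → kept, r columns NULL.
- l row (cust_id=9): no match → kept, r columns NULL.
- l row (cust_id=2): no match → kept, r columns NULL.
- l row (cust_id=9): no match → kept, r columns NULL.
- l row (cust_id=NULL): no match → kept, r columns NULL.
- l row (cust_id=4): no match → kept, r columns NULL.
- l row (cust_id=9): no match → kept, r columns NULL.
After projecting and ordering:
r.amount | l.name | r.cust_id
NULL | Alice | NULL
NULL | Carol | NULL
NULL | Judy | NULL
NULL | Liam | NULL
NULL | Pia | NULL
NULL | Zane | NULL
NULL | Zane | NULL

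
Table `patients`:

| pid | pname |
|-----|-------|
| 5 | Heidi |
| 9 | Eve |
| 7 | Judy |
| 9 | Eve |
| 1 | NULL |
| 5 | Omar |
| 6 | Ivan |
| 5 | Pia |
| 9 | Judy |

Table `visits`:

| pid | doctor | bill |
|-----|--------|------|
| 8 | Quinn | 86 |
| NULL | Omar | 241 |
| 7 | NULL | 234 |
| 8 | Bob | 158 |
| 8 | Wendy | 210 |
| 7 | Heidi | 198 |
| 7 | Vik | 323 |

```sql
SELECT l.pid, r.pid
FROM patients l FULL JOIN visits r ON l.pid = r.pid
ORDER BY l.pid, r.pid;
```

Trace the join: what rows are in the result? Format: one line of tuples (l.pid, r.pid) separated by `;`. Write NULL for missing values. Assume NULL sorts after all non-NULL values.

(1, NULL); (5, NULL); (5, NULL); (5, NULL); (6, NULL); (7, 7); (7, 7); (7, 7); (9, NULL); (9, NULL); (9, NULL); (NULL, 8); (NULL, 8); (NULL, 8); (NULL, NULL)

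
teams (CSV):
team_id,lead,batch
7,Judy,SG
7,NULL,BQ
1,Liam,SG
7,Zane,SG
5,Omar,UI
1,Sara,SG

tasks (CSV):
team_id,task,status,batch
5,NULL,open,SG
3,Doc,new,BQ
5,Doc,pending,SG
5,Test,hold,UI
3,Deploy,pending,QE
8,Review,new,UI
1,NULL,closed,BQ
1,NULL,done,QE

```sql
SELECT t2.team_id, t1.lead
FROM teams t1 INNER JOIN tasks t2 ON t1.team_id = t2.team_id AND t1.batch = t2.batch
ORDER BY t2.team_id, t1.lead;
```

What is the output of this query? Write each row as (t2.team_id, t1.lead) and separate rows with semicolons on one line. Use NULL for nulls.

(5, Omar)

INNER JOIN keeps only pairs where the ON condition holds.
Matching on t1.team_id = t2.team_id AND t1.batch = t2.batch.
Matched pairs: 1.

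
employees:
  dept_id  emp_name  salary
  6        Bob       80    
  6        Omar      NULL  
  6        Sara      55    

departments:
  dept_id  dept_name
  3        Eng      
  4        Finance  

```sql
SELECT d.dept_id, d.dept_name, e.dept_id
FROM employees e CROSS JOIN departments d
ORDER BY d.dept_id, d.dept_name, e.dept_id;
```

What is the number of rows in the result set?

6

CROSS JOIN pairs every row of `employees` with every row of `departments`: 3 × 2 = 6 rows.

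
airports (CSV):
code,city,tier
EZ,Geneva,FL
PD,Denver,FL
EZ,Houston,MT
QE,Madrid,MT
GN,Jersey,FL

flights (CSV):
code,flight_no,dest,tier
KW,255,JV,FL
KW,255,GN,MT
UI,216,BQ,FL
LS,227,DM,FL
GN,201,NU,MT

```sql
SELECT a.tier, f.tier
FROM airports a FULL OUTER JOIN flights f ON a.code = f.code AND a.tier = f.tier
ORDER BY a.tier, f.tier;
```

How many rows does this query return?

FULL OUTER JOIN keeps every row from both sides; unmatched rows get NULL for the other side's columns.
Matching on a.code = f.code AND a.tier = f.tier.
- a row (code=EZ, tier=FL): no match → kept, f columns NULL.
- a row (code=PD, tier=FL): no match → kept, f columns NULL.
- a row (code=EZ, tier=MT): no match → kept, f columns NULL.
- a row (code=QE, tier=MT): no match → kept, f columns NULL.
- a row (code=GN, tier=FL): no match → kept, f columns NULL.
- plus 5 unmatched f row(s), each kept with NULL a columns.
Total: 0 matched + 10 padded = 10 rows.

10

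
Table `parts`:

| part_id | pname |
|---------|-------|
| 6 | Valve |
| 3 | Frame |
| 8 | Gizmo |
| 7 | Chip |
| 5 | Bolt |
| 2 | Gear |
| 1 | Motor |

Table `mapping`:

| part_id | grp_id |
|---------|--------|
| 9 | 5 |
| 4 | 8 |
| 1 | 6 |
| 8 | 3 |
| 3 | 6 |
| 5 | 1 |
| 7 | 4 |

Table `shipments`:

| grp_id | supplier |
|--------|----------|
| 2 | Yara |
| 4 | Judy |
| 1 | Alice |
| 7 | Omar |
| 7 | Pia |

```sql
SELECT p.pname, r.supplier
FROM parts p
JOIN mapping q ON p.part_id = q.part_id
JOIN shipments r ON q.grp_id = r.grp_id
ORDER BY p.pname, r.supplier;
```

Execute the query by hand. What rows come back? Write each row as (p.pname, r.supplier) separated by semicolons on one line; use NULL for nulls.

(Bolt, Alice); (Chip, Judy)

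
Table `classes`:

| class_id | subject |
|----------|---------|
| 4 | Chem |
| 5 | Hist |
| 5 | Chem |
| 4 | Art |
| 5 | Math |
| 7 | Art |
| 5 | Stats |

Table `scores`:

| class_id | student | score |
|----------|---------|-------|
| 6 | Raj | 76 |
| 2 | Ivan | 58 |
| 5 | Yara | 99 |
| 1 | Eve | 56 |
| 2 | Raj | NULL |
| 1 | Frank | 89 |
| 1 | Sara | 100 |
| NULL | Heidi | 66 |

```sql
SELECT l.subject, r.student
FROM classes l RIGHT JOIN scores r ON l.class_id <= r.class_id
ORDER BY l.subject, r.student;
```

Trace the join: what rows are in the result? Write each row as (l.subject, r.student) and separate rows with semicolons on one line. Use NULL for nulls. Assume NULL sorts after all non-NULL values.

RIGHT JOIN keeps every row from `scores`; unmatched rows get NULL for `classes`'s columns.
Matching on l.class_id <= r.class_id. A NULL in a compared column never satisfies the condition.
Matched pairs: 12; unmatched r rows kept: 6.

(Art, Raj); (Art, Yara); (Chem, Raj); (Chem, Raj); (Chem, Yara); (Chem, Yara); (Hist, Raj); (Hist, Yara); (Math, Raj); (Math, Yara); (Stats, Raj); (Stats, Yara); (NULL, Eve); (NULL, Frank); (NULL, Heidi); (NULL, Ivan); (NULL, Raj); (NULL, Sara)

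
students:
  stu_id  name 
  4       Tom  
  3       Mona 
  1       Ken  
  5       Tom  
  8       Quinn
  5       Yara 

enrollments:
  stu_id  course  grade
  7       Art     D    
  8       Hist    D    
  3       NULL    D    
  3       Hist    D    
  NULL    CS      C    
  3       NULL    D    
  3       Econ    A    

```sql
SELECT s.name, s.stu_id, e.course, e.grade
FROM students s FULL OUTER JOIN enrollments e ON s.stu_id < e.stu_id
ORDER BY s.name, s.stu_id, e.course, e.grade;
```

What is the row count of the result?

16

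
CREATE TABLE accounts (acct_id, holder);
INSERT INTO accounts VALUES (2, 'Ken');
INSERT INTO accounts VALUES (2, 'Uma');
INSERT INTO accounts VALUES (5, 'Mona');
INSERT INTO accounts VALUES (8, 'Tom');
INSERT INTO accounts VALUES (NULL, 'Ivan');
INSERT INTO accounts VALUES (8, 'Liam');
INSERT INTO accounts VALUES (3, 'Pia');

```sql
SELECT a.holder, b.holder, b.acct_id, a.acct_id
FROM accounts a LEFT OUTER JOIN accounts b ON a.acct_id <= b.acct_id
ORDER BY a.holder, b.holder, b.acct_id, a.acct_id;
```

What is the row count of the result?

24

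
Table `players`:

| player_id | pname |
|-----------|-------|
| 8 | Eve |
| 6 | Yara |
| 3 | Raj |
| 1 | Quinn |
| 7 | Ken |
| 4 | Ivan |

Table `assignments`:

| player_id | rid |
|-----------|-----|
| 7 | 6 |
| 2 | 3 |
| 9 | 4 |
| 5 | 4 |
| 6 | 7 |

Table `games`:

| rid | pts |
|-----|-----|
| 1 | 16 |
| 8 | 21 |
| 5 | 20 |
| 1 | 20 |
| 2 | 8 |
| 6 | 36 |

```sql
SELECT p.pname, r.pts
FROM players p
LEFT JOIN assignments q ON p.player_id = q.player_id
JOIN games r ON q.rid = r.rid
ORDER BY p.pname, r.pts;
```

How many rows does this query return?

1

Step 1 — p LEFT JOIN q on player_id → 6 row(s).
Then INNER JOIN `games r` on rid: keep only rows whose q.rid appears in r.
Result: 1 row(s).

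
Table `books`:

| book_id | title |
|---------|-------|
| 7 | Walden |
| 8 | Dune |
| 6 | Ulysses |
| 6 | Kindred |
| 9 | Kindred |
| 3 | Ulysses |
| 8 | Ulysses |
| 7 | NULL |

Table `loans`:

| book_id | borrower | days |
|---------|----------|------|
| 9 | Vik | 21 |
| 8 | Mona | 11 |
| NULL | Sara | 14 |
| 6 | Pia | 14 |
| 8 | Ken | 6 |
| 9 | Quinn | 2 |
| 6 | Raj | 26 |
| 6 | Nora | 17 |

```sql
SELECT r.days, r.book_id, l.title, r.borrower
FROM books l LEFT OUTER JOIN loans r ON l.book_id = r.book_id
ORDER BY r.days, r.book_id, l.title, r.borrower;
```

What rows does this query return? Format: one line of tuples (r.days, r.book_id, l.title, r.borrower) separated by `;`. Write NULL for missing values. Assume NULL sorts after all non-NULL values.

LEFT JOIN keeps every row from `books`; unmatched rows get NULL for `loans`'s columns.
Matching on l.book_id = r.book_id. A NULL in a compared column never satisfies the condition.
Matched pairs: 12; unmatched l rows kept: 3.

(2, 9, Kindred, Quinn); (6, 8, Dune, Ken); (6, 8, Ulysses, Ken); (11, 8, Dune, Mona); (11, 8, Ulysses, Mona); (14, 6, Kindred, Pia); (14, 6, Ulysses, Pia); (17, 6, Kindred, Nora); (17, 6, Ulysses, Nora); (21, 9, Kindred, Vik); (26, 6, Kindred, Raj); (26, 6, Ulysses, Raj); (NULL, NULL, Ulysses, NULL); (NULL, NULL, Walden, NULL); (NULL, NULL, NULL, NULL)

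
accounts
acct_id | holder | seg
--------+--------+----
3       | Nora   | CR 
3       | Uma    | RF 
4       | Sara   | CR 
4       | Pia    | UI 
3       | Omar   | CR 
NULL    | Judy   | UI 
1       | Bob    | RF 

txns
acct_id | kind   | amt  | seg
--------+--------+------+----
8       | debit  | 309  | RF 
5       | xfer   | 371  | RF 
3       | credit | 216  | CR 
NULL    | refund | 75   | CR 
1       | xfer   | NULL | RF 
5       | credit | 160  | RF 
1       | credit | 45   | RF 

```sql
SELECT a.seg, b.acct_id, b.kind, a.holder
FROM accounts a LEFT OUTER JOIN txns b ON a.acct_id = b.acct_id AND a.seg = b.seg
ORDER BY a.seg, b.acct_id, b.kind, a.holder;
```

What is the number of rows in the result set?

LEFT JOIN keeps every row from `accounts`; unmatched rows get NULL for `txns`'s columns.
Matching on a.acct_id = b.acct_id AND a.seg = b.seg. A NULL in a compared column never satisfies the condition.
- a row (acct_id=3, seg=CR): matches 1 b row(s) → 1 output row(s).
- a row (acct_id=3, seg=RF): no match → kept, b columns NULL.
- a row (acct_id=4, seg=CR): no match → kept, b columns NULL.
- a row (acct_id=4, seg=UI): no match → kept, b columns NULL.
- a row (acct_id=3, seg=CR): matches 1 b row(s) → 1 output row(s).
- a row (acct_id=NULL, seg=UI): no match → kept, b columns NULL.
- a row (acct_id=1, seg=RF): matches 2 b row(s) → 2 output row(s).
Total: 4 matched + 4 padded = 8 rows.

8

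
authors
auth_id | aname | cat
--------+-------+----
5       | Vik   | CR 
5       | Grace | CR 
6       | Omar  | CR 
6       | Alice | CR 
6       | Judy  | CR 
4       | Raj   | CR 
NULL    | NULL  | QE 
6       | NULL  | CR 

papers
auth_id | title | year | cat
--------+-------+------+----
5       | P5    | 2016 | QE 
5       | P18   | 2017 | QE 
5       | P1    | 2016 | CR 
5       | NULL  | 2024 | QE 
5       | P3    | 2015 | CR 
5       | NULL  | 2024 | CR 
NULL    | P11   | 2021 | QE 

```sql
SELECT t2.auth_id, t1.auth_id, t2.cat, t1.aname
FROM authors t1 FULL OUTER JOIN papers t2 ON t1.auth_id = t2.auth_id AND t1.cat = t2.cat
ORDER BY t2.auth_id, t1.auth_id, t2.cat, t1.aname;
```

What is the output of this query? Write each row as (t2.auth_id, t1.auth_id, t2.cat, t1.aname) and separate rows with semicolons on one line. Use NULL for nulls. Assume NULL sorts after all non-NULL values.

FULL OUTER JOIN keeps every row from both sides; unmatched rows get NULL for the other side's columns.
Matching on t1.auth_id = t2.auth_id AND t1.cat = t2.cat. A NULL in a compared column never satisfies the condition.
Matched pairs: 6; unmatched t1 rows kept: 6; unmatched t2 rows kept: 4.

(5, 5, CR, Grace); (5, 5, CR, Grace); (5, 5, CR, Grace); (5, 5, CR, Vik); (5, 5, CR, Vik); (5, 5, CR, Vik); (5, NULL, QE, NULL); (5, NULL, QE, NULL); (5, NULL, QE, NULL); (NULL, 4, NULL, Raj); (NULL, 6, NULL, Alice); (NULL, 6, NULL, Judy); (NULL, 6, NULL, Omar); (NULL, 6, NULL, NULL); (NULL, NULL, QE, NULL); (NULL, NULL, NULL, NULL)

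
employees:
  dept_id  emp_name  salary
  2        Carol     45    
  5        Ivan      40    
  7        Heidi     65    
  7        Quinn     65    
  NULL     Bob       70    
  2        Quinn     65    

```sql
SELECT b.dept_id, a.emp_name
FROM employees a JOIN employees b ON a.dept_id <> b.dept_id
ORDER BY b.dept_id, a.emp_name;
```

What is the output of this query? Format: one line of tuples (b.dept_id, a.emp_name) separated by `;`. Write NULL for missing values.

INNER JOIN keeps only pairs where the ON condition holds.
Matching on a.dept_id <> b.dept_id. A NULL in a compared column never satisfies the condition.
- a row (dept_id=2): matches 3 b row(s) → 3 output row(s).
- a row (dept_id=5): matches 4 b row(s) → 4 output row(s).
- a row (dept_id=7): matches 3 b row(s) → 3 output row(s).
- a row (dept_id=7): matches 3 b row(s) → 3 output row(s).
- a row (dept_id=NULL): no match → dropped.
- a row (dept_id=2): matches 3 b row(s) → 3 output row(s).

(2, Heidi); (2, Heidi); (2, Ivan); (2, Ivan); (2, Quinn); (2, Quinn); (5, Carol); (5, Heidi); (5, Quinn); (5, Quinn); (7, Carol); (7, Carol); (7, Ivan); (7, Ivan); (7, Quinn); (7, Quinn)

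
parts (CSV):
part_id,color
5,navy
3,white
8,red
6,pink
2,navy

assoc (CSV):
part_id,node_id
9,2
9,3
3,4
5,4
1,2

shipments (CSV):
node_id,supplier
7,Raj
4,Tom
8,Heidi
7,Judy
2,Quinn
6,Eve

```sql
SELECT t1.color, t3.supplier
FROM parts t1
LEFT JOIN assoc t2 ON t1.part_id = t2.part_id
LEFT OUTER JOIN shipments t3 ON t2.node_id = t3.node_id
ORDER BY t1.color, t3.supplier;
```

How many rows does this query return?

5

Evaluate left to right. First `parts t1 LEFT JOIN assoc t2` on part_id: 5 row(s).
Then LEFT JOIN `shipments t3` on node_id: each of those 5 rows is kept; rows whose t2.node_id has no match in t3 get NULL for t3's columns.
Result: 5 row(s).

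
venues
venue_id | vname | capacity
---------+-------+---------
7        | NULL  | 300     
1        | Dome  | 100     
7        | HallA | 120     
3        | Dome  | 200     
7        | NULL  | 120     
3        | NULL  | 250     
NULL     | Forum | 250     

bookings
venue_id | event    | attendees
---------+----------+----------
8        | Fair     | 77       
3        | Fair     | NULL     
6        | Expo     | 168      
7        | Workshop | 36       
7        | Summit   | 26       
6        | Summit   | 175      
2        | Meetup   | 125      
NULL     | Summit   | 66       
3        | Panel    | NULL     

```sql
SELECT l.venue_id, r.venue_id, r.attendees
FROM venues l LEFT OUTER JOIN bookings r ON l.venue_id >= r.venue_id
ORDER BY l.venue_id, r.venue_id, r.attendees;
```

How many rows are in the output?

LEFT JOIN keeps every row from `venues`; unmatched rows get NULL for `bookings`'s columns.
Matching on l.venue_id >= r.venue_id. A NULL in a compared column never satisfies the condition.
Matched pairs: 27; unmatched l rows kept: 2.
Total: 27 matched + 2 padded = 29 rows.

29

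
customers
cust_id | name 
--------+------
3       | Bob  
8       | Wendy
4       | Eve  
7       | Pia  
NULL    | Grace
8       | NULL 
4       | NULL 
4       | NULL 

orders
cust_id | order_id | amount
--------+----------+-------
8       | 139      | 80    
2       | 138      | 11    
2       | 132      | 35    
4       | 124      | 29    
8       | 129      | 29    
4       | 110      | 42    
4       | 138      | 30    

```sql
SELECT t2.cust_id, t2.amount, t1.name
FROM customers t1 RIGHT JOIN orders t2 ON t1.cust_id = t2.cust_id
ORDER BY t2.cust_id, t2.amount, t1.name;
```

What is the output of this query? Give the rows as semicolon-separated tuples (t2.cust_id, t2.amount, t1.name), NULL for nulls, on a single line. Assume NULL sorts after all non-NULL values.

RIGHT JOIN keeps every row from `orders`; unmatched rows get NULL for `customers`'s columns.
Matching on t1.cust_id = t2.cust_id. A NULL in a compared column never satisfies the condition.
- t1 row (cust_id=3): no match.
- t1 row (cust_id=8): matches 2 t2 row(s) → 2 output row(s).
- t1 row (cust_id=4): matches 3 t2 row(s) → 3 output row(s).
- t1 row (cust_id=7): no match.
- t1 row (cust_id=NULL): no match.
- t1 row (cust_id=8): matches 2 t2 row(s) → 2 output row(s).
- t1 row (cust_id=4): matches 3 t2 row(s) → 3 output row(s).
- t1 row (cust_id=4): matches 3 t2 row(s) → 3 output row(s).
- plus 2 unmatched t2 row(s), each kept with NULL t1 columns.

(2, 11, NULL); (2, 35, NULL); (4, 29, Eve); (4, 29, NULL); (4, 29, NULL); (4, 30, Eve); (4, 30, NULL); (4, 30, NULL); (4, 42, Eve); (4, 42, NULL); (4, 42, NULL); (8, 29, Wendy); (8, 29, NULL); (8, 80, Wendy); (8, 80, NULL)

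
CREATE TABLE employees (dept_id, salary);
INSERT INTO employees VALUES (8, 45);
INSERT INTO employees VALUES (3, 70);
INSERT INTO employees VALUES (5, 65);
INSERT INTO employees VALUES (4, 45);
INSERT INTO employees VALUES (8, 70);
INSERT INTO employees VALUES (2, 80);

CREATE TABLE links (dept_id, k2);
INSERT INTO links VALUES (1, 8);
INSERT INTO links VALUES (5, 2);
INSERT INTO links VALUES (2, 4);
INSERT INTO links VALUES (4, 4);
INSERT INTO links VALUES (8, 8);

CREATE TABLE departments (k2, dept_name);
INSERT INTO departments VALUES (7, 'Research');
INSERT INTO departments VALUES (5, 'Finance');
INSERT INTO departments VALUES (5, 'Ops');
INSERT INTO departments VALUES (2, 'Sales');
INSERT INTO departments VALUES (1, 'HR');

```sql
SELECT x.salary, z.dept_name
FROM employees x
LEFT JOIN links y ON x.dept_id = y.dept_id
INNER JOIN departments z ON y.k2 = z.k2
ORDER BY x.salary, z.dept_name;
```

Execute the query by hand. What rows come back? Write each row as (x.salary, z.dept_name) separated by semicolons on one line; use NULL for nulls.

(65, Sales)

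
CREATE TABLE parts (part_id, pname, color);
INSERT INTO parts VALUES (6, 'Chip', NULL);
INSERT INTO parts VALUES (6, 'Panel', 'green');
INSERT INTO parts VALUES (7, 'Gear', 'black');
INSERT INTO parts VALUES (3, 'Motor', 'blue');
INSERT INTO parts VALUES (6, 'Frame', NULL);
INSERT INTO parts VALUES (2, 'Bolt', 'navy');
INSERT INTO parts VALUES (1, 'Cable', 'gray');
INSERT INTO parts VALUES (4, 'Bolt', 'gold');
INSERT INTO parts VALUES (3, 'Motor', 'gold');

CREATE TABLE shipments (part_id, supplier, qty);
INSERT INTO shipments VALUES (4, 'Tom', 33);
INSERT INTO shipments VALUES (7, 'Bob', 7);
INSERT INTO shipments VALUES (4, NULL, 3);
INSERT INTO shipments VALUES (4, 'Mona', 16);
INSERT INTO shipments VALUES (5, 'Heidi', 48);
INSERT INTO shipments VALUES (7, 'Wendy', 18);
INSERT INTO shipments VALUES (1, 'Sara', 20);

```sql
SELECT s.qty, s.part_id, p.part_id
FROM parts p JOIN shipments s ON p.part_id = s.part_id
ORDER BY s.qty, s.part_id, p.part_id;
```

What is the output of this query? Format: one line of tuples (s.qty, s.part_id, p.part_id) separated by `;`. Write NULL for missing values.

INNER JOIN keeps only pairs where the ON condition holds.
Matching on p.part_id = s.part_id.
Matched pairs: 6.

(3, 4, 4); (7, 7, 7); (16, 4, 4); (18, 7, 7); (20, 1, 1); (33, 4, 4)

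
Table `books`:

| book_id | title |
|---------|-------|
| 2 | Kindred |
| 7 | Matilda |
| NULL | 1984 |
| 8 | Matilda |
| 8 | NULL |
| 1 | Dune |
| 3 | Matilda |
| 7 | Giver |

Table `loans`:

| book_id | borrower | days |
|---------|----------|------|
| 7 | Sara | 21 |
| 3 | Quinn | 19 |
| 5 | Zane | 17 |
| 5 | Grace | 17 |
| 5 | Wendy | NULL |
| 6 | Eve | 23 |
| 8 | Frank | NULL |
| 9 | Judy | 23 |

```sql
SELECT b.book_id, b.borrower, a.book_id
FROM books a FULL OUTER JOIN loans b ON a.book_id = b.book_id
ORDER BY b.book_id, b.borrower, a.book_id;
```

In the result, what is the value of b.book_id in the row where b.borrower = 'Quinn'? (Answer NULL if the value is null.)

FULL OUTER JOIN keeps every row from both sides; unmatched rows get NULL for the other side's columns.
Matching on a.book_id = b.book_id. A NULL in a compared column never satisfies the condition.
- a[0] book_id=2 → no match; kept with NULLs on the b side.
- a[1] book_id=7 → 1 match(es) in b → 1 row(s).
- a[2] book_id=NULL → no match; kept with NULLs on the b side.
- a[3] book_id=8 → 1 match(es) in b → 1 row(s).
- a[4] book_id=8 → 1 match(es) in b → 1 row(s).
- a[5] book_id=1 → no match; kept with NULLs on the b side.
- a[6] book_id=3 → 1 match(es) in b → 1 row(s).
- a[7] book_id=7 → 1 match(es) in b → 1 row(s).
- 5 row(s) from b found no a partner → padded with NULL.

3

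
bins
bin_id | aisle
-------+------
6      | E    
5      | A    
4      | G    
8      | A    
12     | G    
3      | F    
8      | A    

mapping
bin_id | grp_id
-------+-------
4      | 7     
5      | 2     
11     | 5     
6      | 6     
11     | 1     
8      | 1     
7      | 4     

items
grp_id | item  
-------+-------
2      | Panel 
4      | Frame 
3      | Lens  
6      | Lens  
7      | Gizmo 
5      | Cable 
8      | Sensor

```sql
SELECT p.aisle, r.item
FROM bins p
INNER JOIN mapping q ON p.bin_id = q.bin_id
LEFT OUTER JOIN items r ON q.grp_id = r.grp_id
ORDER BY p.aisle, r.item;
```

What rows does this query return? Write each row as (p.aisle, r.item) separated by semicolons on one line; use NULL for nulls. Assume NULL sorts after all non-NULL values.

Evaluate left to right. First `bins p INNER JOIN mapping q` on bin_id: 5 row(s).
Then LEFT JOIN `items r` on grp_id: each of those 5 rows is kept; rows whose q.grp_id has no match in r get NULL for r's columns.

(A, Panel); (A, NULL); (A, NULL); (E, Lens); (G, Gizmo)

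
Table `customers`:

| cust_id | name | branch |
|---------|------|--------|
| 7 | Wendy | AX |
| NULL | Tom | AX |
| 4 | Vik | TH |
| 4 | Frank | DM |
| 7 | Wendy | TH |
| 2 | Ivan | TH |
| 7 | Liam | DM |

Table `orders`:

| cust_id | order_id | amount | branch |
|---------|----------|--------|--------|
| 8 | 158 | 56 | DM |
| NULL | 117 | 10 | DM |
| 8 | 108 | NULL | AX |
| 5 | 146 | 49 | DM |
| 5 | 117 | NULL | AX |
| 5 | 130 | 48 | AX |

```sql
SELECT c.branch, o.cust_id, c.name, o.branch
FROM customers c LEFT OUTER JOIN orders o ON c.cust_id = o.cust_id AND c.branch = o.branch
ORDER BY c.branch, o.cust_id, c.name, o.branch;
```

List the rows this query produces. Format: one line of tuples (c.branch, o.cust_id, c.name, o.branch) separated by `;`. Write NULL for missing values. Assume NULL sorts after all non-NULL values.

(AX, NULL, Tom, NULL); (AX, NULL, Wendy, NULL); (DM, NULL, Frank, NULL); (DM, NULL, Liam, NULL); (TH, NULL, Ivan, NULL); (TH, NULL, Vik, NULL); (TH, NULL, Wendy, NULL)

LEFT JOIN keeps every row from `customers`; unmatched rows get NULL for `orders`'s columns.
Matching on c.cust_id = o.cust_id AND c.branch = o.branch. A NULL in a compared column never satisfies the condition.
Matched pairs: 0; unmatched c rows kept: 7.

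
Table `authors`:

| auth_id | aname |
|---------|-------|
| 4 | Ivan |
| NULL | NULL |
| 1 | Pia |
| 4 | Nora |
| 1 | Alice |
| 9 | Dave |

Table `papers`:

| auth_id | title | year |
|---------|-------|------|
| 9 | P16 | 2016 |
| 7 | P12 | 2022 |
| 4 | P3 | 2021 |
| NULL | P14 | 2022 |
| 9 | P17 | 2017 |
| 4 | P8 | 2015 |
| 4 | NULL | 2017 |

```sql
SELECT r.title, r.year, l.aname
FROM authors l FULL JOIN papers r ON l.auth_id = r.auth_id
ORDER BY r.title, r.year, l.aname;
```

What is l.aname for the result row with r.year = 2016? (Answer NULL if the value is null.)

Dave

FULL OUTER JOIN keeps every row from both sides; unmatched rows get NULL for the other side's columns.
Matching on l.auth_id = r.auth_id. A NULL in a compared column never satisfies the condition.
Matched pairs: 8; unmatched l rows kept: 3; unmatched r rows kept: 2.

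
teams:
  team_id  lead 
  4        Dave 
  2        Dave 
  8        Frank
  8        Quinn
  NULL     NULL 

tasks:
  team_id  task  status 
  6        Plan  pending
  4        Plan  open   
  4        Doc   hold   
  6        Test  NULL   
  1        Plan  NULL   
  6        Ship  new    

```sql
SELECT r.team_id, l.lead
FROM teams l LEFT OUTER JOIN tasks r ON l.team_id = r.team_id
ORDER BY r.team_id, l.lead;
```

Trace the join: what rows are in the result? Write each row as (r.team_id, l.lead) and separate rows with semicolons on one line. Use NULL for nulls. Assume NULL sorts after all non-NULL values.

(4, Dave); (4, Dave); (NULL, Dave); (NULL, Frank); (NULL, Quinn); (NULL, NULL)

LEFT JOIN keeps every row from `teams`; unmatched rows get NULL for `tasks`'s columns.
Matching on l.team_id = r.team_id. A NULL in a compared column never satisfies the condition.
- team_id=4: 2 matching r row(s), so 2 row(s) emitted.
- team_id=2: no r row matches, row kept with r columns NULL.
- team_id=8: no r row matches, row kept with r columns NULL.
- team_id=8: no r row matches, row kept with r columns NULL.
- team_id=NULL: no r row matches, row kept with r columns NULL.
After projecting and ordering:
r.team_id | l.lead
4 | Dave
4 | Dave
NULL | Dave
NULL | Frank
NULL | Quinn
NULL | NULL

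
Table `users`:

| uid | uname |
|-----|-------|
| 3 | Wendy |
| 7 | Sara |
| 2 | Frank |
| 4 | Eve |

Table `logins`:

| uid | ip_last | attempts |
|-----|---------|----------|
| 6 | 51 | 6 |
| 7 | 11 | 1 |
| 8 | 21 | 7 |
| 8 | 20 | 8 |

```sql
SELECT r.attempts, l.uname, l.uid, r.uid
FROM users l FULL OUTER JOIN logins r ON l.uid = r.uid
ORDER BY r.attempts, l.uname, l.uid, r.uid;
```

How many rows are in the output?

FULL OUTER JOIN keeps every row from both sides; unmatched rows get NULL for the other side's columns.
Matching on l.uid = r.uid.
Matched pairs: 1; unmatched l rows kept: 3; unmatched r rows kept: 3.
Total: 1 matched + 6 padded = 7 rows.

7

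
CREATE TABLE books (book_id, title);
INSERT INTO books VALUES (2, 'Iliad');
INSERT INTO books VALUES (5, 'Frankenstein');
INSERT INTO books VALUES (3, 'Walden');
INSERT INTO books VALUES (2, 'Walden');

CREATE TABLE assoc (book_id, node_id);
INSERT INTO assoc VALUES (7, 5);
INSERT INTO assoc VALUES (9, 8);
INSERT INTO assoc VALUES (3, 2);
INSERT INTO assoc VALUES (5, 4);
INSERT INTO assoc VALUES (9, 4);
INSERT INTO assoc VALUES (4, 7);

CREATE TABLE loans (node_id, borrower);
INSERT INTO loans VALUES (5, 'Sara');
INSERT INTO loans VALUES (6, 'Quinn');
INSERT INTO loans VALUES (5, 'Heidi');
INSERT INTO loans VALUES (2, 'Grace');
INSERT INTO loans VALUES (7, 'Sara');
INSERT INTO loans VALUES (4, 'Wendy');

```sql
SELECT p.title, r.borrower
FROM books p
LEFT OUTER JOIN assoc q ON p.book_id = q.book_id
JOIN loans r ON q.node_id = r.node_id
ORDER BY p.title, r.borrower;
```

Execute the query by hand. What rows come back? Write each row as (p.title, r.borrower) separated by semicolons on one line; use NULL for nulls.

Evaluate left to right. First `books p LEFT JOIN assoc q` on book_id: 4 row(s).
Then INNER JOIN `loans r` on node_id: keep only rows whose q.node_id appears in r.

(Frankenstein, Wendy); (Walden, Grace)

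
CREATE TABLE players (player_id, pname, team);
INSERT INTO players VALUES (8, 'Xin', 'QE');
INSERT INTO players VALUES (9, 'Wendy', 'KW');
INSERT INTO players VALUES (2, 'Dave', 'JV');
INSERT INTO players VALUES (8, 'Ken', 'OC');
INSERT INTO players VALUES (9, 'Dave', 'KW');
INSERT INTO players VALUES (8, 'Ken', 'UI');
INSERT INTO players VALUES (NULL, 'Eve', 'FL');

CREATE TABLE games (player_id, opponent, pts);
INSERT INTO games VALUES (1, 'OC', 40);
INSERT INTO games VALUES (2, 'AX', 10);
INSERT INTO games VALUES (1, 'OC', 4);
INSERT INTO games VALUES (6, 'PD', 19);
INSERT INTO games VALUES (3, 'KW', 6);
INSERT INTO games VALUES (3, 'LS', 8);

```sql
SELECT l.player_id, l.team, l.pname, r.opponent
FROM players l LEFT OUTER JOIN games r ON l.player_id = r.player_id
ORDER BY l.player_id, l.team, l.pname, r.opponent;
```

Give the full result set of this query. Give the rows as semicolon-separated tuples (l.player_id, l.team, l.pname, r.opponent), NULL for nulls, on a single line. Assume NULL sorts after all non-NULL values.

(2, JV, Dave, AX); (8, OC, Ken, NULL); (8, QE, Xin, NULL); (8, UI, Ken, NULL); (9, KW, Dave, NULL); (9, KW, Wendy, NULL); (NULL, FL, Eve, NULL)

LEFT JOIN keeps every row from `players`; unmatched rows get NULL for `games`'s columns.
Matching on l.player_id = r.player_id. A NULL in a compared column never satisfies the condition.
Matched pairs: 1; unmatched l rows kept: 6.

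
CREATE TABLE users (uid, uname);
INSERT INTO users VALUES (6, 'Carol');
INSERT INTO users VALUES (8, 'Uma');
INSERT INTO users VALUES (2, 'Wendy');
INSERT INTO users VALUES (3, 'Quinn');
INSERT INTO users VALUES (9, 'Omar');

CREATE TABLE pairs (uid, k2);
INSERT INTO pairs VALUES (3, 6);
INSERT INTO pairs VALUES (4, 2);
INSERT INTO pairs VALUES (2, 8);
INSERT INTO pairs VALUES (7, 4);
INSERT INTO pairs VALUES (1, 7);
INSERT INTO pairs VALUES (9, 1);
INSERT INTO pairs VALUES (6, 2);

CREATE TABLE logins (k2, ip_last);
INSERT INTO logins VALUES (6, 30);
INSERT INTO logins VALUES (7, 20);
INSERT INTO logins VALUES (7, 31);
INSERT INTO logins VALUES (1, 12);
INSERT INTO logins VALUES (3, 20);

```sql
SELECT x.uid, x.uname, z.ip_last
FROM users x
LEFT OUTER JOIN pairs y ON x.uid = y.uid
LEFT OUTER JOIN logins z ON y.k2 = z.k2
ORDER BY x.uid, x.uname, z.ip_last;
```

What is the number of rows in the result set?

Evaluate left to right. First `users x LEFT JOIN pairs y` on uid: 5 row(s).
Then LEFT JOIN `logins z` on k2: each of those 5 rows is kept; rows whose y.k2 has no match in z get NULL for z's columns.
Result: 5 row(s).

5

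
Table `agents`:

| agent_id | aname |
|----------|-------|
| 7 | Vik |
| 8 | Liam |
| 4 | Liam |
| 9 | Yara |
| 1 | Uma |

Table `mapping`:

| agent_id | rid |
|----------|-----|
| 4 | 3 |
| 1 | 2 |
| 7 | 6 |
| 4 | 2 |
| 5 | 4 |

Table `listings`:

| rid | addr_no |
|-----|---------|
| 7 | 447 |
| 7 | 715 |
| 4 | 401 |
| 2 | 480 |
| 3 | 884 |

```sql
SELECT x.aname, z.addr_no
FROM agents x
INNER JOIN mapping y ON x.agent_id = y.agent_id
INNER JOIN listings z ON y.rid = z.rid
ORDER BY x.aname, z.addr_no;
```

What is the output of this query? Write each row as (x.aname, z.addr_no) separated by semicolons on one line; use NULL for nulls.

(Liam, 480); (Liam, 884); (Uma, 480)

Evaluate left to right. First `agents x INNER JOIN mapping y` on agent_id: 4 row(s).
Then INNER JOIN `listings z` on rid: keep only rows whose y.rid appears in z.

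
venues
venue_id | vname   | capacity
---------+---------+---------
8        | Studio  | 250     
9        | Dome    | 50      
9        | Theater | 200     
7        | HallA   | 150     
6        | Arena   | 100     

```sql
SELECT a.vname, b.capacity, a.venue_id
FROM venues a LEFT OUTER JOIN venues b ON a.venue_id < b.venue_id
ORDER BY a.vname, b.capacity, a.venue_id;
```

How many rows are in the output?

11

LEFT JOIN keeps every row from `venues a`; unmatched rows get NULL for `venues b`'s columns.
Matching on a.venue_id < b.venue_id.
Matched pairs: 9; unmatched a rows kept: 2.
Total: 9 matched + 2 padded = 11 rows.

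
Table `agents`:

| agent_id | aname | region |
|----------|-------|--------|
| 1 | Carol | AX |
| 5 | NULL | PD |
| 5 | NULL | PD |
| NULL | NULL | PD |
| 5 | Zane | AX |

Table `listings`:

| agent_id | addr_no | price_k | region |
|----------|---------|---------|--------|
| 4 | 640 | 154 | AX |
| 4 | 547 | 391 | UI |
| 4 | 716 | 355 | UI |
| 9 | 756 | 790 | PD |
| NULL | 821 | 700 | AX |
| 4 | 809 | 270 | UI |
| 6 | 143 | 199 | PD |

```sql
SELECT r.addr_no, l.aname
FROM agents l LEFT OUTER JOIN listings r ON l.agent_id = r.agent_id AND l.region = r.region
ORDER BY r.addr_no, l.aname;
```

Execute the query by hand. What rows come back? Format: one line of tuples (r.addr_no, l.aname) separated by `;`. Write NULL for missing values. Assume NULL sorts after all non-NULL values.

(NULL, Carol); (NULL, Zane); (NULL, NULL); (NULL, NULL); (NULL, NULL)

LEFT JOIN keeps every row from `agents`; unmatched rows get NULL for `listings`'s columns.
Matching on l.agent_id = r.agent_id AND l.region = r.region. A NULL in a compared column never satisfies the condition.
- l row (agent_id=1, region=AX): no match → kept, r columns NULL.
- l row (agent_id=5, region=PD): no match → kept, r columns NULL.
- l row (agent_id=5, region=PD): no match → kept, r columns NULL.
- l row (agent_id=NULL, region=PD): no match → kept, r columns NULL.
- l row (agent_id=5, region=AX): no match → kept, r columns NULL.
After projecting and ordering:
r.addr_no | l.aname
NULL | Carol
NULL | Zane
NULL | NULL
NULL | NULL
NULL | NULL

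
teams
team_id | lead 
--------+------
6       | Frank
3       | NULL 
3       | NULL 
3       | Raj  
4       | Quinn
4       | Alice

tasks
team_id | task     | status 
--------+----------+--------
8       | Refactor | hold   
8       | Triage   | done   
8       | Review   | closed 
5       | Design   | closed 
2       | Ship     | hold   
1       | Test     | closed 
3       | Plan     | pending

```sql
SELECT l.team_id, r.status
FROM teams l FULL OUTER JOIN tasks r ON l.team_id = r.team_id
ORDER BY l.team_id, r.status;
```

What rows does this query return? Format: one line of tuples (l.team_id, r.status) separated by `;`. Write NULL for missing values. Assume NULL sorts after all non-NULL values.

(3, pending); (3, pending); (3, pending); (4, NULL); (4, NULL); (6, NULL); (NULL, closed); (NULL, closed); (NULL, closed); (NULL, done); (NULL, hold); (NULL, hold)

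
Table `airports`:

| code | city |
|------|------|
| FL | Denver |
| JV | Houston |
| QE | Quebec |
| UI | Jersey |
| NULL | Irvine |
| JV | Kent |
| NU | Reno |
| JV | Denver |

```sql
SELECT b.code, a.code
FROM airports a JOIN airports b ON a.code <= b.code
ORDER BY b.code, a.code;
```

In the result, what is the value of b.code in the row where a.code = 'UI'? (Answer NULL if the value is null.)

INNER JOIN keeps only pairs where the ON condition holds.
Matching on a.code <= b.code. A NULL in a compared column never satisfies the condition.
- a (code=FL) pairs with 7 row(s) of b.
- a (code=JV) pairs with 6 row(s) of b.
- a (code=QE) pairs with 2 row(s) of b.
- a (code=UI) pairs with 1 row(s) of b.
- a (code=NULL) has no partner → excluded.
- a (code=JV) pairs with 6 row(s) of b.
- a (code=NU) pairs with 3 row(s) of b.
- a (code=JV) pairs with 6 row(s) of b.

UI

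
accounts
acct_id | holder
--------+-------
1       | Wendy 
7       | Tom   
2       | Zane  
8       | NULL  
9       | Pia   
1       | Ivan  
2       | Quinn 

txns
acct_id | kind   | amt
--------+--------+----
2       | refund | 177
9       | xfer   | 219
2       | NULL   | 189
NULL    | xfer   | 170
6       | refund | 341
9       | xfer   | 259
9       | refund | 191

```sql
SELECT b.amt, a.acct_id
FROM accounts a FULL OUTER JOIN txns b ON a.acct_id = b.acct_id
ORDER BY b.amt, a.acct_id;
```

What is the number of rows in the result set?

13

FULL OUTER JOIN keeps every row from both sides; unmatched rows get NULL for the other side's columns.
Matching on a.acct_id = b.acct_id. A NULL in a compared column never satisfies the condition.
- a (acct_id=1) has no partner → padded with NULL.
- a (acct_id=7) has no partner → padded with NULL.
- a (acct_id=2) pairs with 2 row(s) of b.
- a (acct_id=8) has no partner → padded with NULL.
- a (acct_id=9) pairs with 3 row(s) of b.
- a (acct_id=1) has no partner → padded with NULL.
- a (acct_id=2) pairs with 2 row(s) of b.
- plus 2 unmatched b row(s), each kept with NULL a columns.
Total: 7 matched + 6 padded = 13 rows.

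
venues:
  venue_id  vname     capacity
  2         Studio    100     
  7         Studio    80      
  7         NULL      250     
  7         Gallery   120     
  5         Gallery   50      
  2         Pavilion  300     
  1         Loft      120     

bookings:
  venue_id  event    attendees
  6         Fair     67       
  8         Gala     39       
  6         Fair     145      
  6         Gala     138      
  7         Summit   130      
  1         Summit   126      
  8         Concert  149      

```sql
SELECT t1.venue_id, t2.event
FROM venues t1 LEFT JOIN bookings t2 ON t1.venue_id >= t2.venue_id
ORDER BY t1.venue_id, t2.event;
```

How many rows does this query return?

LEFT JOIN keeps every row from `venues`; unmatched rows get NULL for `bookings`'s columns.
Matching on t1.venue_id >= t2.venue_id.
- t1 row (venue_id=2): matches 1 t2 row(s) → 1 output row(s).
- t1 row (venue_id=7): matches 5 t2 row(s) → 5 output row(s).
- t1 row (venue_id=7): matches 5 t2 row(s) → 5 output row(s).
- t1 row (venue_id=7): matches 5 t2 row(s) → 5 output row(s).
- t1 row (venue_id=5): matches 1 t2 row(s) → 1 output row(s).
- t1 row (venue_id=2): matches 1 t2 row(s) → 1 output row(s).
- t1 row (venue_id=1): matches 1 t2 row(s) → 1 output row(s).
Total: 19 rows.

19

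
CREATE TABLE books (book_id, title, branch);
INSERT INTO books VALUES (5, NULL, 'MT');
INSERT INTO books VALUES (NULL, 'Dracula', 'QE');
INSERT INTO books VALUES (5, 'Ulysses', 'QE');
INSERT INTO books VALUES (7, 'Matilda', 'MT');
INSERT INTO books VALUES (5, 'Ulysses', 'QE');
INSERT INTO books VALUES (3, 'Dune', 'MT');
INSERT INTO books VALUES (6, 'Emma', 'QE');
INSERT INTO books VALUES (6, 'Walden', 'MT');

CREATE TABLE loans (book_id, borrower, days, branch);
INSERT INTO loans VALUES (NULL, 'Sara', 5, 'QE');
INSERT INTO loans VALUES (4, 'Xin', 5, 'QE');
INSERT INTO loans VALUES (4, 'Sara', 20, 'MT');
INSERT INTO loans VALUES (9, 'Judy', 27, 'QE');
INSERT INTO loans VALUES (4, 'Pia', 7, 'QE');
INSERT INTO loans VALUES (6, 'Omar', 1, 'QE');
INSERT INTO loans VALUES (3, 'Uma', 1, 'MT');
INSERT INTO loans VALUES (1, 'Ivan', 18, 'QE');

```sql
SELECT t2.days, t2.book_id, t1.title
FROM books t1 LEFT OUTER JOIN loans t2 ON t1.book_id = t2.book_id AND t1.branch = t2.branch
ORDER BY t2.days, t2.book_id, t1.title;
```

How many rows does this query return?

LEFT JOIN keeps every row from `books`; unmatched rows get NULL for `loans`'s columns.
Matching on t1.book_id = t2.book_id AND t1.branch = t2.branch. A NULL in a compared column never satisfies the condition.
Matched pairs: 2; unmatched t1 rows kept: 6.
Total: 2 matched + 6 padded = 8 rows.

8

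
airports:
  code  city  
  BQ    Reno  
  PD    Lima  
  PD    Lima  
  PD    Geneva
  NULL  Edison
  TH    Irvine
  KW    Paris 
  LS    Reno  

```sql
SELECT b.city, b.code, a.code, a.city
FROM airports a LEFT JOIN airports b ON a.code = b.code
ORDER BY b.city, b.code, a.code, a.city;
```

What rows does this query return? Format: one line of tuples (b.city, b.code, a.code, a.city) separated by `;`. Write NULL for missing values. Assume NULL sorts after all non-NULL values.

LEFT JOIN keeps every row from `airports a`; unmatched rows get NULL for `airports b`'s columns.
Matching on a.code = b.code. A NULL in a compared column never satisfies the condition.
- a row (code=BQ): matches 1 b row(s) → 1 output row(s).
- a row (code=PD): matches 3 b row(s) → 3 output row(s).
- a row (code=PD): matches 3 b row(s) → 3 output row(s).
- a row (code=PD): matches 3 b row(s) → 3 output row(s).
- a row (code=NULL): no match → kept, b columns NULL.
- a row (code=TH): matches 1 b row(s) → 1 output row(s).
- a row (code=KW): matches 1 b row(s) → 1 output row(s).
- a row (code=LS): matches 1 b row(s) → 1 output row(s).

(Geneva, PD, PD, Geneva); (Geneva, PD, PD, Lima); (Geneva, PD, PD, Lima); (Irvine, TH, TH, Irvine); (Lima, PD, PD, Geneva); (Lima, PD, PD, Geneva); (Lima, PD, PD, Lima); (Lima, PD, PD, Lima); (Lima, PD, PD, Lima); (Lima, PD, PD, Lima); (Paris, KW, KW, Paris); (Reno, BQ, BQ, Reno); (Reno, LS, LS, Reno); (NULL, NULL, NULL, Edison)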